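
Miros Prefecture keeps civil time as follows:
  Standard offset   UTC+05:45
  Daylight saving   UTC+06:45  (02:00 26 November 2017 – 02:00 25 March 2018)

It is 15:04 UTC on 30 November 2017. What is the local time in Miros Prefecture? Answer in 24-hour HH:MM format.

21:49

At the standard offset (UTC+05:45), 15:04 UTC + 5h45m = 20:49 Miros Prefecture standard time.
The standard-time date in Miros Prefecture, 30 November 2017, lies within the daylight-saving period (26 November 2017 – 25 March 2018), so Miros Prefecture is on daylight time, UTC+06:45.
15:04 UTC + 6h45m = 21:49 local.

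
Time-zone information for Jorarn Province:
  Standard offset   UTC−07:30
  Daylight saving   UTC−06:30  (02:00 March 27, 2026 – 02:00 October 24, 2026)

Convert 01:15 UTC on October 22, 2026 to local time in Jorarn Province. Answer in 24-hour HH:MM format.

At the standard offset (UTC−07:30), 01:15 UTC − 7h30m = 17:45 Jorarn Province standard time (rolling into the previous day, 21 October 2026).
The standard-time date in Jorarn Province, October 21, 2026, falls between 27 March and 24 October, so daylight saving is in effect and Jorarn Province is at UTC−06:30.
01:15 UTC − 6h30m = 18:45 local (rolling into the previous day, 21 October 2026).

18:45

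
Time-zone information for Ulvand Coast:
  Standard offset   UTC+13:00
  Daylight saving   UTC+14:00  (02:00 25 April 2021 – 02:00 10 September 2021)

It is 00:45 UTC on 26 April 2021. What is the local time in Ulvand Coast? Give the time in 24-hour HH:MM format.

At the standard offset (UTC+13:00), 00:45 UTC + 13h = 13:45 Ulvand Coast standard time.
The standard-time date in Ulvand Coast, 26 April 2021, falls between 25 April and 10 September, so daylight saving is in effect and Ulvand Coast is at UTC+14:00.
00:45 UTC + 14h = 14:45 local.

14:45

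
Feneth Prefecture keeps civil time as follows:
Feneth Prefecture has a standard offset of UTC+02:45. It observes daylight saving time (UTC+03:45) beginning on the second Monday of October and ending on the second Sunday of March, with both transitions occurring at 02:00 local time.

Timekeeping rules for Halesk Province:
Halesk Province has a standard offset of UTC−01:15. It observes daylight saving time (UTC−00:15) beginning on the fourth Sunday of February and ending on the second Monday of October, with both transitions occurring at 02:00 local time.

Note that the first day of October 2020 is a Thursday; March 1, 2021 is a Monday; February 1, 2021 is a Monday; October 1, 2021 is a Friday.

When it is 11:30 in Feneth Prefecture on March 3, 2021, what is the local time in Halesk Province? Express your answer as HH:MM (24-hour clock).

07:30

1 October 2020 is a Thursday, so the first Monday is October 5 and the second is October 12.
1 March 2021 is a Monday, so the first Sunday is March 7 and the second is March 14.
Daylight saving runs 12 October 2020 – 14 March 2021; March 3, 2021 is inside that window, so Feneth Prefecture is at UTC+03:45.
11:30 Feneth Prefecture − 3h45m = 07:45 UTC.
1 February 2021 is a Monday, so the first Sunday is February 7 and the fourth is February 28.
1 October 2021 is a Friday, so the first Monday is October 4 and the second is October 11.
At the standard offset (UTC−01:15), 07:45 UTC − 1h15m = 06:30 Halesk Province standard time.
Daylight saving runs 28 February – 11 October; the standard-time date in Halesk Province, March 3, 2021, is inside that window, so Halesk Province is at UTC−00:15.
07:45 UTC − 0h15m = 07:30 Halesk Province.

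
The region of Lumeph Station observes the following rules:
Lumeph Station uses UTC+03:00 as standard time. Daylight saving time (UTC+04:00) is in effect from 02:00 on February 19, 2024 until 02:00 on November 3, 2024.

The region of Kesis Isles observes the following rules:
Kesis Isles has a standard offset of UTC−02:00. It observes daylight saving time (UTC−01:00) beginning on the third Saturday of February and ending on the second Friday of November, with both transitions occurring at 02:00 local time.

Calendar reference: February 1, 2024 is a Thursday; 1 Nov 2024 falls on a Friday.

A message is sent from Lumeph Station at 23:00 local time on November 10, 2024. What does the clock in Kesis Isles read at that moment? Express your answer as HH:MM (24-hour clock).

18:00

Daylight saving runs 19 February – 3 November; November 10, 2024 is outside that window, so Lumeph Station is on standard time at UTC+03:00.
23:00 Lumeph Station − 3h = 20:00 UTC.
1 February 2024 is a Thursday, so the first Saturday is February 3 and the third is February 17.
1 November 2024 is a Friday, so the first Friday is November 1 and the second is November 8.
At the standard offset (UTC−02:00), 20:00 UTC − 2h = 18:00 Kesis Isles standard time.
The standard-time date in Kesis Isles, November 10, 2024, does not fall between 17 February and 8 November, so daylight saving is not in effect and Kesis Isles is at UTC−02:00.
20:00 UTC − 2h = 18:00 Kesis Isles.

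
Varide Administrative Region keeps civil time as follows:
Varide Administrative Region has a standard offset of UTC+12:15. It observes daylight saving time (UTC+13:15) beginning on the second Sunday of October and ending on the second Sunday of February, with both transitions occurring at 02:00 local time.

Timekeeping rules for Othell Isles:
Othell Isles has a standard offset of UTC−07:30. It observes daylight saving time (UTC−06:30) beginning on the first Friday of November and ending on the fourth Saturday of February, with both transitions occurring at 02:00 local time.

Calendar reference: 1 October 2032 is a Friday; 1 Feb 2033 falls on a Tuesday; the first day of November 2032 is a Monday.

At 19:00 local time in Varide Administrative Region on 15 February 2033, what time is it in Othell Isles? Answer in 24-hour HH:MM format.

00:15

1 October 2032 is a Friday, so the first Sunday is October 3 and the second is October 10.
1 February 2033 is a Tuesday, so the first Sunday is February 6 and the second is February 13.
15 February 2033 does not fall between 10 October 2032 and 13 February 2033, so daylight saving is not in effect and Varide Administrative Region is at UTC+12:15.
19:00 Varide Administrative Region − 12h15m = 06:45 UTC.
1 November 2032 is a Monday, so the first Friday is November 5.
1 February 2033 is a Tuesday, so the first Saturday is February 5 and the fourth is February 26.
At the standard offset (UTC−07:30), 06:45 UTC − 7h30m = 23:15 Othell Isles standard time (rolling into the previous day, 14 February 2033).
The standard-time date in Othell Isles, 14 February 2033, lies within the daylight-saving period (5 November 2032 – 26 February 2033), so Othell Isles is on daylight time, UTC−06:30.
06:45 UTC − 6h30m = 00:15 Othell Isles.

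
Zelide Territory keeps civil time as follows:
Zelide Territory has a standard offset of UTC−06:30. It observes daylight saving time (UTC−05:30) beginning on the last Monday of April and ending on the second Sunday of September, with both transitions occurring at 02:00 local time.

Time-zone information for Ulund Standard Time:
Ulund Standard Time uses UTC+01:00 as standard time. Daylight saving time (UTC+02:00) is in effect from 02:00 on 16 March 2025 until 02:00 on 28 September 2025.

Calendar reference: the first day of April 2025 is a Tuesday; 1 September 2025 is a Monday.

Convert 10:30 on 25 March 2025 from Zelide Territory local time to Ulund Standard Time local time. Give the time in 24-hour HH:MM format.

19:00

1 April 2025 is a Tuesday, so Mondays fall on 7, 14, 21, 28; the last is April 28.
1 September 2025 is a Monday, so the first Sunday is September 7 and the second is September 14.
25 March 2025 does not fall between 28 April and 14 September, so daylight saving is not in effect and Zelide Territory is at UTC−06:30.
10:30 Zelide Territory + 6h30m = 17:00 UTC.
At the standard offset (UTC+01:00), 17:00 UTC + 1h = 18:00 Ulund Standard Time standard time.
Daylight saving runs 16 March – 28 September; the standard-time date in Ulund Standard Time, 25 March 2025, is inside that window, so Ulund Standard Time is at UTC+02:00.
17:00 UTC + 2h = 19:00 Ulund Standard Time.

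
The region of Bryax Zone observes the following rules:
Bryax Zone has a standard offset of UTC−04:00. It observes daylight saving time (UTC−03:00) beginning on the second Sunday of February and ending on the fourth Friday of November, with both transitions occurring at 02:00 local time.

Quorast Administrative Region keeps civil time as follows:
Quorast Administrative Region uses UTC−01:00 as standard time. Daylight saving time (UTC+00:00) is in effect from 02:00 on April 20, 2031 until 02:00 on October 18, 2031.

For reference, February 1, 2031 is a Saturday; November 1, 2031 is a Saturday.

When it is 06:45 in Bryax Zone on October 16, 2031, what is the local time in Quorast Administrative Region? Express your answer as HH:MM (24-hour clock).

09:45

1 February 2031 is a Saturday, so the first Sunday is February 2 and the second is February 9.
1 November 2031 is a Saturday, so the first Friday is November 7 and the fourth is November 28.
October 16, 2031 falls between 9 February and 28 November, so daylight saving is in effect and Bryax Zone is at UTC−03:00.
06:45 Bryax Zone + 3h = 09:45 UTC.
At the standard offset (UTC−01:00), 09:45 UTC − 1h = 08:45 Quorast Administrative Region standard time.
The standard-time date in Quorast Administrative Region, October 16, 2031, falls between 20 April and 18 October, so daylight saving is in effect and Quorast Administrative Region is at UTC+00:00.
09:45 UTC + 0h = 09:45 Quorast Administrative Region.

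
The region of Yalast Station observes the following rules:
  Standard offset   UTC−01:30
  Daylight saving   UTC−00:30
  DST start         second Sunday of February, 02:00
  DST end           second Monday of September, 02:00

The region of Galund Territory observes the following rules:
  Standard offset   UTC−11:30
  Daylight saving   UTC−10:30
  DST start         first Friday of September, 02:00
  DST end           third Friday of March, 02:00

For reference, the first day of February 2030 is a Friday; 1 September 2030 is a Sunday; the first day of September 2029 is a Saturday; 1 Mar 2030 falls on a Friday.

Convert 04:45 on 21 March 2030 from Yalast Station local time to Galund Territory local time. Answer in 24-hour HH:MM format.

17:45

1 February 2030 is a Friday, so the first Sunday is February 3 and the second is February 10.
1 September 2030 is a Sunday, so the first Monday is September 2 and the second is September 9.
21 March 2030 lies within the daylight-saving period (10 February – 9 September), so Yalast Station is on daylight time, UTC−00:30.
04:45 Yalast Station + 0h30m = 05:15 UTC.
1 September 2029 is a Saturday, so the first Friday is September 7.
1 March 2030 is a Friday, so the first Friday is March 1 and the third is March 15.
At the standard offset (UTC−11:30), 05:15 UTC − 11h30m = 17:45 Galund Territory standard time (rolling into the previous day, 20 March 2030).
The standard-time date in Galund Territory, 20 March 2030, is outside the daylight-saving period (7 September 2029 – 15 March 2030), so Galund Territory is on standard time, UTC−11:30.
05:15 UTC − 11h30m = 17:45 Galund Territory (rolling into the previous day, 20 March 2030).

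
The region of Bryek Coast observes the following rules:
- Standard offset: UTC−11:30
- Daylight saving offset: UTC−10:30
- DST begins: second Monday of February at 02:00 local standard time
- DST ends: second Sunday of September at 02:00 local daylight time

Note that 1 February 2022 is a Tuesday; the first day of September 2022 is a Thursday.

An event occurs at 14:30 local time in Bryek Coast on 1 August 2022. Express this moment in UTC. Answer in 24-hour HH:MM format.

01:00

1 February 2022 is a Tuesday, so the first Monday is February 7 and the second is February 14.
1 September 2022 is a Thursday, so the first Sunday is September 4 and the second is September 11.
Daylight saving runs 14 February – 11 September; 1 August 2022 is inside that window, so Bryek Coast is at UTC−10:30.
14:30 local + 10h30m = 01:00 UTC (rolling into the next day, 2 August 2022).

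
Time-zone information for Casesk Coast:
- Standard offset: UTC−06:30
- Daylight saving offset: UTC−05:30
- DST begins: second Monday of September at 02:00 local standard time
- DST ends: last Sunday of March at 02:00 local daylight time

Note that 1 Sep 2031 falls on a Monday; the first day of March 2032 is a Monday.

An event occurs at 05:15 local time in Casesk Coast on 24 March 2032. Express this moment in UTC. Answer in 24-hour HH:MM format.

10:45

1 September 2031 is a Monday, so the first Monday is September 1 and the second is September 8.
1 March 2032 is a Monday, so Sundays fall on 7, 14, 21, 28; the last is March 28.
24 March 2032 falls between 8 September 2031 and 28 March 2032, so daylight saving is in effect and Casesk Coast is at UTC−05:30.
05:15 local + 5h30m = 10:45 UTC.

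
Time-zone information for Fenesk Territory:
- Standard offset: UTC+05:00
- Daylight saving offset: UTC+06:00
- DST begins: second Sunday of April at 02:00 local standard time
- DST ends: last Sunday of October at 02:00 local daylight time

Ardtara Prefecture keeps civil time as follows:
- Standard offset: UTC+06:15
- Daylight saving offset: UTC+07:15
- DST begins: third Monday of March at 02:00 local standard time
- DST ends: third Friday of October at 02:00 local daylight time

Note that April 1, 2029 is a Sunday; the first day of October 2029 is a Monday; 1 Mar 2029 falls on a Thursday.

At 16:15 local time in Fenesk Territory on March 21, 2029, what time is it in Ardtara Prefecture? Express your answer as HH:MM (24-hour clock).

1 April 2029 is a Sunday, so the first Sunday is April 1 and the second is April 8.
1 October 2029 is a Monday, so Sundays fall on 7, 14, 21, 28; the last is October 28.
Daylight saving runs 8 April – 28 October; March 21, 2029 is outside that window, so Fenesk Territory is on standard time at UTC+05:00.
16:15 Fenesk Territory − 5h = 11:15 UTC.
1 March 2029 is a Thursday, so the first Monday is March 5 and the third is March 19.
1 October 2029 is a Monday, so the first Friday is October 5 and the third is October 19.
At the standard offset (UTC+06:15), 11:15 UTC + 6h15m = 17:30 Ardtara Prefecture standard time.
Daylight saving runs 19 March – 19 October; the standard-time date in Ardtara Prefecture, March 21, 2029, is inside that window, so Ardtara Prefecture is at UTC+07:15.
11:15 UTC + 7h15m = 18:30 Ardtara Prefecture.

18:30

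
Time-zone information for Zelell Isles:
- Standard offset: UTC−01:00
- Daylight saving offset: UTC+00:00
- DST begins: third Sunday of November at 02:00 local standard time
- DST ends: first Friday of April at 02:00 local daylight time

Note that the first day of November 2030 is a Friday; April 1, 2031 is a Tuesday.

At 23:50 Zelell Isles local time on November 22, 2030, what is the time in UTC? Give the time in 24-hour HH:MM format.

1 November 2030 is a Friday, so the first Sunday is November 3 and the third is November 17.
1 April 2031 is a Tuesday, so the first Friday is April 4.
November 22, 2030 lies within the daylight-saving period (17 November 2030 – 4 April 2031), so Zelell Isles is on daylight time, UTC+00:00.
23:50 local − 0h = 23:50 UTC.

23:50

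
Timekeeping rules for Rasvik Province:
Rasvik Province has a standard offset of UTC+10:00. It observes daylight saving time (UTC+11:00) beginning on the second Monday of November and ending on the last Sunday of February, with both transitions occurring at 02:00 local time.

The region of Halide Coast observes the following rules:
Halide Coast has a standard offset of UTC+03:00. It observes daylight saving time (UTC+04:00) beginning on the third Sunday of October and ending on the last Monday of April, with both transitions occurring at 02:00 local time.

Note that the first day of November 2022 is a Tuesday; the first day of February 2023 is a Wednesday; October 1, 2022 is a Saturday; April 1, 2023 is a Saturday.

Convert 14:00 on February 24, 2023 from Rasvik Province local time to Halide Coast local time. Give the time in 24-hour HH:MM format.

1 November 2022 is a Tuesday, so the first Monday is November 7 and the second is November 14.
1 February 2023 is a Wednesday, so Sundays fall on 5, 12, 19, 26; the last is February 26.
February 24, 2023 falls between 14 November 2022 and 26 February 2023, so daylight saving is in effect and Rasvik Province is at UTC+11:00.
14:00 Rasvik Province − 11h = 03:00 UTC.
1 October 2022 is a Saturday, so the first Sunday is October 2 and the third is October 16.
1 April 2023 is a Saturday, so Mondays fall on 3, 10, 17, 24; the last is April 24.
At the standard offset (UTC+03:00), 03:00 UTC + 3h = 06:00 Halide Coast standard time.
The standard-time date in Halide Coast, February 24, 2023, falls between 16 October 2022 and 24 April 2023, so daylight saving is in effect and Halide Coast is at UTC+04:00.
03:00 UTC + 4h = 07:00 Halide Coast.

07:00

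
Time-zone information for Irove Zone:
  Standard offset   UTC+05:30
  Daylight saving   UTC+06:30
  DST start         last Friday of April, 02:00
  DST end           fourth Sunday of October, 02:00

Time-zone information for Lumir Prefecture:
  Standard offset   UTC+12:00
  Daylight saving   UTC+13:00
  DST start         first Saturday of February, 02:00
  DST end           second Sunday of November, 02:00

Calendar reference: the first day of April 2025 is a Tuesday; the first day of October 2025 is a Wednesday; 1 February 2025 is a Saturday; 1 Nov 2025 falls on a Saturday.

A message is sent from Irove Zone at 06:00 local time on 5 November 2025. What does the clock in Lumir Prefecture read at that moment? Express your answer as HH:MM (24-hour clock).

13:30

1 April 2025 is a Tuesday, so Fridays fall on 4, 11, 18, 25; the last is April 25.
1 October 2025 is a Wednesday, so the first Sunday is October 5 and the fourth is October 26.
5 November 2025 is outside the daylight-saving period (25 April – 26 October), so Irove Zone is on standard time, UTC+05:30.
06:00 Irove Zone − 5h30m = 00:30 UTC.
1 February 2025 is a Saturday, so the first Saturday is February 1.
1 November 2025 is a Saturday, so the first Sunday is November 2 and the second is November 9.
At the standard offset (UTC+12:00), 00:30 UTC + 12h = 12:30 Lumir Prefecture standard time.
The standard-time date in Lumir Prefecture, 5 November 2025, lies within the daylight-saving period (1 February – 9 November), so Lumir Prefecture is on daylight time, UTC+13:00.
00:30 UTC + 13h = 13:30 Lumir Prefecture.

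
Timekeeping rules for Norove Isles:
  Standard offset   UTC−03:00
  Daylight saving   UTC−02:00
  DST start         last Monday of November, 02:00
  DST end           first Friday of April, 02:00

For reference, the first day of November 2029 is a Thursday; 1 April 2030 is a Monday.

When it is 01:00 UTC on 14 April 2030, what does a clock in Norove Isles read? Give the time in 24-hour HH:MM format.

1 November 2029 is a Thursday, so Mondays fall on 5, 12, 19, 26; the last is November 26.
1 April 2030 is a Monday, so the first Friday is April 5.
At the standard offset (UTC−03:00), 01:00 UTC − 3h = 22:00 Norove Isles standard time (rolling into the previous day, 13 April 2030).
The standard-time date in Norove Isles, 13 April 2030, is outside the daylight-saving period (26 November 2029 – 5 April 2030), so Norove Isles is on standard time, UTC−03:00.
01:00 UTC − 3h = 22:00 local (rolling into the previous day, 13 April 2030).

22:00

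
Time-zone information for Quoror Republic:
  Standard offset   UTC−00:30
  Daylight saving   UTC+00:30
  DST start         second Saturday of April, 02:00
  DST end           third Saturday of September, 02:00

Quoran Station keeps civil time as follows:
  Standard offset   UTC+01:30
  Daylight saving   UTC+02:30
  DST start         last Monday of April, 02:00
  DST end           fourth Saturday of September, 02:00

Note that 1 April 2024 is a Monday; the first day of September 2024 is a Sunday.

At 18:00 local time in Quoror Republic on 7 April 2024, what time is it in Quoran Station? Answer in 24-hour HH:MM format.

20:00

1 April 2024 is a Monday, so the first Saturday is April 6 and the second is April 13.
1 September 2024 is a Sunday, so the first Saturday is September 7 and the third is September 21.
Daylight saving runs 13 April – 21 September; 7 April 2024 is outside that window, so Quoror Republic is on standard time at UTC−00:30.
18:00 Quoror Republic + 0h30m = 18:30 UTC.
1 April 2024 is a Monday, so Mondays fall on 1, 8, 15, 22, 29; the last is April 29.
1 September 2024 is a Sunday, so the first Saturday is September 7 and the fourth is September 28.
At the standard offset (UTC+01:30), 18:30 UTC + 1h30m = 20:00 Quoran Station standard time.
The standard-time date in Quoran Station, 7 April 2024, does not fall between 29 April and 28 September, so daylight saving is not in effect and Quoran Station is at UTC+01:30.
18:30 UTC + 1h30m = 20:00 Quoran Station.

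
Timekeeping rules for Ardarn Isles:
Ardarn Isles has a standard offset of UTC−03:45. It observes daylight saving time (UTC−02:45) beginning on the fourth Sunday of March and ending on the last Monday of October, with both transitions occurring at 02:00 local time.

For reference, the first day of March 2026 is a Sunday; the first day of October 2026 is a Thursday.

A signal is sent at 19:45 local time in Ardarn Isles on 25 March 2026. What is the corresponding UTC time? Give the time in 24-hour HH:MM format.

22:30

1 March 2026 is a Sunday, so the first Sunday is March 1 and the fourth is March 22.
1 October 2026 is a Thursday, so Mondays fall on 5, 12, 19, 26; the last is October 26.
25 March 2026 lies within the daylight-saving period (22 March – 26 October), so Ardarn Isles is on daylight time, UTC−02:45.
19:45 local + 2h45m = 22:30 UTC.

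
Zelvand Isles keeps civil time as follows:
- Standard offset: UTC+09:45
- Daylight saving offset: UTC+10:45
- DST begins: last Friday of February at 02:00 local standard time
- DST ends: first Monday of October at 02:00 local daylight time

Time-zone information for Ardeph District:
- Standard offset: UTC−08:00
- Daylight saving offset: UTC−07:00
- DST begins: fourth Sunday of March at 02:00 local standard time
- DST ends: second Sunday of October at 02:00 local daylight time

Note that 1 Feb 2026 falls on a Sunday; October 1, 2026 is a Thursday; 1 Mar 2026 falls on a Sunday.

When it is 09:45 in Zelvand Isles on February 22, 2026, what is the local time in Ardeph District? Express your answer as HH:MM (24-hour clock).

1 February 2026 is a Sunday, so Fridays fall on 6, 13, 20, 27; the last is February 27.
1 October 2026 is a Thursday, so the first Monday is October 5.
February 22, 2026 does not fall between 27 February and 5 October, so daylight saving is not in effect and Zelvand Isles is at UTC+09:45.
09:45 Zelvand Isles − 9h45m = 00:00 UTC.
1 March 2026 is a Sunday, so the first Sunday is March 1 and the fourth is March 22.
1 October 2026 is a Thursday, so the first Sunday is October 4 and the second is October 11.
At the standard offset (UTC−08:00), 00:00 UTC − 8h = 16:00 Ardeph District standard time (rolling into the previous day, 21 February 2026).
The standard-time date in Ardeph District, February 21, 2026, is outside the daylight-saving period (22 March – 11 October), so Ardeph District is on standard time, UTC−08:00.
00:00 UTC − 8h = 16:00 Ardeph District (rolling into the previous day, 21 February 2026).

16:00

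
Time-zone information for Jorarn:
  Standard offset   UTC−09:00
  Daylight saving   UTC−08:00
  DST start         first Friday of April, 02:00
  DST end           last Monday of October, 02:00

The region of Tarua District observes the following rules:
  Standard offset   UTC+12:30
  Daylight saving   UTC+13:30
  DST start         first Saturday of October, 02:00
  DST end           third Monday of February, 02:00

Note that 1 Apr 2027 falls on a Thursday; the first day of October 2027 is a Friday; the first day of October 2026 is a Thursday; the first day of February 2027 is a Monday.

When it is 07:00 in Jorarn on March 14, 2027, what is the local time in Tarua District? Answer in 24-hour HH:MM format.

1 April 2027 is a Thursday, so the first Friday is April 2.
1 October 2027 is a Friday, so Mondays fall on 4, 11, 18, 25; the last is October 25.
March 14, 2027 does not fall between 2 April and 25 October, so daylight saving is not in effect and Jorarn is at UTC−09:00.
07:00 Jorarn + 9h = 16:00 UTC.
1 October 2026 is a Thursday, so the first Saturday is October 3.
1 February 2027 is a Monday, so the first Monday is February 1 and the third is February 15.
At the standard offset (UTC+12:30), 16:00 UTC + 12h30m = 04:30 Tarua District standard time (rolling into the next day, 15 March 2027).
Daylight saving runs 3 October 2026 – 15 February 2027; the standard-time date in Tarua District, March 15, 2027, is outside that window, so Tarua District is on standard time at UTC+12:30.
16:00 UTC + 12h30m = 04:30 Tarua District (rolling into the next day, 15 March 2027).

04:30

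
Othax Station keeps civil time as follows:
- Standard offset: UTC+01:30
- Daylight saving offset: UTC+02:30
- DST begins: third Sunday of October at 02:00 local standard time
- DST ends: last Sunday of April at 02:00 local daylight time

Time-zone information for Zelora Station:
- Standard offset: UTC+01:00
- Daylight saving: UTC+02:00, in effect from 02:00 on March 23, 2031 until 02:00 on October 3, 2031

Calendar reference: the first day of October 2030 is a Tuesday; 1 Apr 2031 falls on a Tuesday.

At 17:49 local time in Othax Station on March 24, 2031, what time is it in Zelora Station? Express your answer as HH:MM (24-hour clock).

17:19

1 October 2030 is a Tuesday, so the first Sunday is October 6 and the third is October 20.
1 April 2031 is a Tuesday, so Sundays fall on 6, 13, 20, 27; the last is April 27.
March 24, 2031 lies within the daylight-saving period (20 October 2030 – 27 April 2031), so Othax Station is on daylight time, UTC+02:30.
17:49 Othax Station − 2h30m = 15:19 UTC.
At the standard offset (UTC+01:00), 15:19 UTC + 1h = 16:19 Zelora Station standard time.
The standard-time date in Zelora Station, March 24, 2031, falls between 23 March and 3 October, so daylight saving is in effect and Zelora Station is at UTC+02:00.
15:19 UTC + 2h = 17:19 Zelora Station.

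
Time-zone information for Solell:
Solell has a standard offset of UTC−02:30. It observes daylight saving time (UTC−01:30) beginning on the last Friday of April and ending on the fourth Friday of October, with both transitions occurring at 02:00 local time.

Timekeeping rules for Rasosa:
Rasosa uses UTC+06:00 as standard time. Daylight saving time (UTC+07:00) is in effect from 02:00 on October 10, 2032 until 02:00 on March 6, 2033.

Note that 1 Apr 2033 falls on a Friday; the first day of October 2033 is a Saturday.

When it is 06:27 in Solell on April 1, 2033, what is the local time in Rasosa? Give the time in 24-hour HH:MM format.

14:57

1 April 2033 is a Friday, so Fridays fall on 1, 8, 15, 22, 29; the last is April 29.
1 October 2033 is a Saturday, so the first Friday is October 7 and the fourth is October 28.
April 1, 2033 does not fall between 29 April and 28 October, so daylight saving is not in effect and Solell is at UTC−02:30.
06:27 Solell + 2h30m = 08:57 UTC.
At the standard offset (UTC+06:00), 08:57 UTC + 6h = 14:57 Rasosa standard time.
Daylight saving runs 10 October 2032 – 6 March 2033; the standard-time date in Rasosa, April 1, 2033, is outside that window, so Rasosa is on standard time at UTC+06:00.
08:57 UTC + 6h = 14:57 Rasosa.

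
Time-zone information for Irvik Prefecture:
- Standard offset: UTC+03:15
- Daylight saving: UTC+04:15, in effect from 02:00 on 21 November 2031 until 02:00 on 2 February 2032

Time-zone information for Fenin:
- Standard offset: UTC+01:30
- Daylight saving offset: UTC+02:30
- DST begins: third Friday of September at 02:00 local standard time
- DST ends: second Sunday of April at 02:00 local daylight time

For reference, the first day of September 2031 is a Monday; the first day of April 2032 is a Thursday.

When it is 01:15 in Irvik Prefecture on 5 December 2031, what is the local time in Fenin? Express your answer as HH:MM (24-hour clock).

23:30

Daylight saving runs 21 November 2031 – 2 February 2032; 5 December 2031 is inside that window, so Irvik Prefecture is at UTC+04:15.
01:15 Irvik Prefecture − 4h15m = 21:00 UTC (rolling into the previous day, 4 December 2031).
1 September 2031 is a Monday, so the first Friday is September 5 and the third is September 19.
1 April 2032 is a Thursday, so the first Sunday is April 4 and the second is April 11.
At the standard offset (UTC+01:30), 21:00 UTC + 1h30m = 22:30 Fenin standard time.
The standard-time date in Fenin, 4 December 2031, lies within the daylight-saving period (19 September 2031 – 11 April 2032), so Fenin is on daylight time, UTC+02:30.
21:00 UTC + 2h30m = 23:30 Fenin.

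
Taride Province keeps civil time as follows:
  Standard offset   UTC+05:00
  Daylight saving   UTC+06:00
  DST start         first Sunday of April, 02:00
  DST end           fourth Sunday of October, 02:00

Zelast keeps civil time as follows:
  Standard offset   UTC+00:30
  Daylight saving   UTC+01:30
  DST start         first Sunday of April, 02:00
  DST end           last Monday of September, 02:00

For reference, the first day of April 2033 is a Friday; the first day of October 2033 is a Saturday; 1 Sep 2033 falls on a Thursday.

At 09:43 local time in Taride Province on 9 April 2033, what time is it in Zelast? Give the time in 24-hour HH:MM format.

05:13

1 April 2033 is a Friday, so the first Sunday is April 3.
1 October 2033 is a Saturday, so the first Sunday is October 2 and the fourth is October 23.
Daylight saving runs 3 April – 23 October; 9 April 2033 is inside that window, so Taride Province is at UTC+06:00.
09:43 Taride Province − 6h = 03:43 UTC.
1 April 2033 is a Friday, so the first Sunday is April 3.
1 September 2033 is a Thursday, so Mondays fall on 5, 12, 19, 26; the last is September 26.
At the standard offset (UTC+00:30), 03:43 UTC + 0h30m = 04:13 Zelast standard time.
The standard-time date in Zelast, 9 April 2033, falls between 3 April and 26 September, so daylight saving is in effect and Zelast is at UTC+01:30.
03:43 UTC + 1h30m = 05:13 Zelast.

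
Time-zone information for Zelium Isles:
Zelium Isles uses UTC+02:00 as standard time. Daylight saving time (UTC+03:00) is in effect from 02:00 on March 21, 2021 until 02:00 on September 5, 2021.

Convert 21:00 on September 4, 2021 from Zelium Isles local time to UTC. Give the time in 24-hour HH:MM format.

18:00

September 4, 2021 falls between 21 March and 5 September, so daylight saving is in effect and Zelium Isles is at UTC+03:00.
21:00 local − 3h = 18:00 UTC.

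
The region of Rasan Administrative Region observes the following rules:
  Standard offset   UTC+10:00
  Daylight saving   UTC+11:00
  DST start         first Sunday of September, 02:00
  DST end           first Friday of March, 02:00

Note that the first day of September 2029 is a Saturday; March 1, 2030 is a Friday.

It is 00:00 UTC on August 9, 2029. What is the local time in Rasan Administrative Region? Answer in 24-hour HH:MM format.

1 September 2029 is a Saturday, so the first Sunday is September 2.
1 March 2030 is a Friday, so the first Friday is March 1.
At the standard offset (UTC+10:00), 00:00 UTC + 10h = 10:00 Rasan Administrative Region standard time.
The standard-time date in Rasan Administrative Region, August 9, 2029, is outside the daylight-saving period (2 September 2029 – 1 March 2030), so Rasan Administrative Region is on standard time, UTC+10:00.
00:00 UTC + 10h = 10:00 local.

10:00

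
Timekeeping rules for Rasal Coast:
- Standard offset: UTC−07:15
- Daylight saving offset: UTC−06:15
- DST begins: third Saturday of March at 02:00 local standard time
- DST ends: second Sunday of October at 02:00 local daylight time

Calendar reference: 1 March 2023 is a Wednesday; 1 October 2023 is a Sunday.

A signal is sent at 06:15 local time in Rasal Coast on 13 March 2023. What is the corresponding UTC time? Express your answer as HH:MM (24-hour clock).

13:30

1 March 2023 is a Wednesday, so the first Saturday is March 4 and the third is March 18.
1 October 2023 is a Sunday, so the first Sunday is October 1 and the second is October 8.
Daylight saving runs 18 March – 8 October; 13 March 2023 is outside that window, so Rasal Coast is on standard time at UTC−07:15.
06:15 local + 7h15m = 13:30 UTC.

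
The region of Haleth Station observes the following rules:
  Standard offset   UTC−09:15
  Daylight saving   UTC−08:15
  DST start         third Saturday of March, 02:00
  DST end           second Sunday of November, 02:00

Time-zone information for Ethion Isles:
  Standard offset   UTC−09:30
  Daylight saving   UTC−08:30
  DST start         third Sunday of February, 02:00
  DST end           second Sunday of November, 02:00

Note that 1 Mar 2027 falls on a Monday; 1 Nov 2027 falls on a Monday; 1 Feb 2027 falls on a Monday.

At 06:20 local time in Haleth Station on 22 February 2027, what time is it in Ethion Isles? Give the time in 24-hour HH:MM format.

07:05

1 March 2027 is a Monday, so the first Saturday is March 6 and the third is March 20.
1 November 2027 is a Monday, so the first Sunday is November 7 and the second is November 14.
22 February 2027 does not fall between 20 March and 14 November, so daylight saving is not in effect and Haleth Station is at UTC−09:15.
06:20 Haleth Station + 9h15m = 15:35 UTC.
1 February 2027 is a Monday, so the first Sunday is February 7 and the third is February 21.
1 November 2027 is a Monday, so the first Sunday is November 7 and the second is November 14.
At the standard offset (UTC−09:30), 15:35 UTC − 9h30m = 06:05 Ethion Isles standard time.
The standard-time date in Ethion Isles, 22 February 2027, lies within the daylight-saving period (21 February – 14 November), so Ethion Isles is on daylight time, UTC−08:30.
15:35 UTC − 8h30m = 07:05 Ethion Isles.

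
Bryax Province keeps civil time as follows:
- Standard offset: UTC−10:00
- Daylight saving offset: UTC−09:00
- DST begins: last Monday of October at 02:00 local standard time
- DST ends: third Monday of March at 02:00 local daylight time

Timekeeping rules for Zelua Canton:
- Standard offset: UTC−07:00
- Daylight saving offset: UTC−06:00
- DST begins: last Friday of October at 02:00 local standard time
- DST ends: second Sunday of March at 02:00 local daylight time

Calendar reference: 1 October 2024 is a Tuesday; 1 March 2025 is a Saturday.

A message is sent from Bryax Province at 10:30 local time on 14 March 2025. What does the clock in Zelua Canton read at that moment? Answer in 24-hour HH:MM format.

12:30

1 October 2024 is a Tuesday, so Mondays fall on 7, 14, 21, 28; the last is October 28.
1 March 2025 is a Saturday, so the first Monday is March 3 and the third is March 17.
14 March 2025 lies within the daylight-saving period (28 October 2024 – 17 March 2025), so Bryax Province is on daylight time, UTC−09:00.
10:30 Bryax Province + 9h = 19:30 UTC.
1 October 2024 is a Tuesday, so Fridays fall on 4, 11, 18, 25; the last is October 25.
1 March 2025 is a Saturday, so the first Sunday is March 2 and the second is March 9.
At the standard offset (UTC−07:00), 19:30 UTC − 7h = 12:30 Zelua Canton standard time.
The standard-time date in Zelua Canton, 14 March 2025, does not fall between 25 October 2024 and 9 March 2025, so daylight saving is not in effect and Zelua Canton is at UTC−07:00.
19:30 UTC − 7h = 12:30 Zelua Canton.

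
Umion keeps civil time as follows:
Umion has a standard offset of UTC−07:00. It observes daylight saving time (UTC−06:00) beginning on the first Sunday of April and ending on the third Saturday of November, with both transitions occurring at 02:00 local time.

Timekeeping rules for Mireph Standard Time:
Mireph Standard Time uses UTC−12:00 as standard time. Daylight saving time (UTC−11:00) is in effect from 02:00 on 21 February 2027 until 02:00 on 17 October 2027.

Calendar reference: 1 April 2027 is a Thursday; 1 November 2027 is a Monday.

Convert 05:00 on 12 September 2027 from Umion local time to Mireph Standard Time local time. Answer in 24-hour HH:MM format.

1 April 2027 is a Thursday, so the first Sunday is April 4.
1 November 2027 is a Monday, so the first Saturday is November 6 and the third is November 20.
12 September 2027 falls between 4 April and 20 November, so daylight saving is in effect and Umion is at UTC−06:00.
05:00 Umion + 6h = 11:00 UTC.
At the standard offset (UTC−12:00), 11:00 UTC − 12h = 23:00 Mireph Standard Time standard time (rolling into the previous day, 11 September 2027).
The standard-time date in Mireph Standard Time, 11 September 2027, lies within the daylight-saving period (21 February – 17 October), so Mireph Standard Time is on daylight time, UTC−11:00.
11:00 UTC − 11h = 00:00 Mireph Standard Time.

00:00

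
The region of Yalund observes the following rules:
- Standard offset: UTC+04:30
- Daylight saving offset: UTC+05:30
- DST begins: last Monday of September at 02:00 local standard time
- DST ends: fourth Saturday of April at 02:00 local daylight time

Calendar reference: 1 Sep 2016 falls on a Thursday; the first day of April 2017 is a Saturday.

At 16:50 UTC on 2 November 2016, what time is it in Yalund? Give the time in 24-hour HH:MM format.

22:20

1 September 2016 is a Thursday, so Mondays fall on 5, 12, 19, 26; the last is September 26.
1 April 2017 is a Saturday, so the first Saturday is April 1 and the fourth is April 22.
At the standard offset (UTC+04:30), 16:50 UTC + 4h30m = 21:20 Yalund standard time.
The standard-time date in Yalund, 2 November 2016, falls between 26 September 2016 and 22 April 2017, so daylight saving is in effect and Yalund is at UTC+05:30.
16:50 UTC + 5h30m = 22:20 local.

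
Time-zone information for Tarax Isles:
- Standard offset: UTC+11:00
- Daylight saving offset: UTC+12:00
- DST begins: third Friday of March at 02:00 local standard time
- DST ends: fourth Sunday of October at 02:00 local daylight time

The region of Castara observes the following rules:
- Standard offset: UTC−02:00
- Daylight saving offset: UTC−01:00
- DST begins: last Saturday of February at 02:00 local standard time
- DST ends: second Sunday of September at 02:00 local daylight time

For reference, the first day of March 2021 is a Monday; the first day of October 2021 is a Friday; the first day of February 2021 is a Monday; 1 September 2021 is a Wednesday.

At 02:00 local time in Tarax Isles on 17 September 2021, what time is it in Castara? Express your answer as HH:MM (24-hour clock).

1 March 2021 is a Monday, so the first Friday is March 5 and the third is March 19.
1 October 2021 is a Friday, so the first Sunday is October 3 and the fourth is October 24.
Daylight saving runs 19 March – 24 October; 17 September 2021 is inside that window, so Tarax Isles is at UTC+12:00.
02:00 Tarax Isles − 12h = 14:00 UTC (rolling into the previous day, 16 September 2021).
1 February 2021 is a Monday, so Saturdays fall on 6, 13, 20, 27; the last is February 27.
1 September 2021 is a Wednesday, so the first Sunday is September 5 and the second is September 12.
At the standard offset (UTC−02:00), 14:00 UTC − 2h = 12:00 Castara standard time.
The standard-time date in Castara, 16 September 2021, does not fall between 27 February and 12 September, so daylight saving is not in effect and Castara is at UTC−02:00.
14:00 UTC − 2h = 12:00 Castara.

12:00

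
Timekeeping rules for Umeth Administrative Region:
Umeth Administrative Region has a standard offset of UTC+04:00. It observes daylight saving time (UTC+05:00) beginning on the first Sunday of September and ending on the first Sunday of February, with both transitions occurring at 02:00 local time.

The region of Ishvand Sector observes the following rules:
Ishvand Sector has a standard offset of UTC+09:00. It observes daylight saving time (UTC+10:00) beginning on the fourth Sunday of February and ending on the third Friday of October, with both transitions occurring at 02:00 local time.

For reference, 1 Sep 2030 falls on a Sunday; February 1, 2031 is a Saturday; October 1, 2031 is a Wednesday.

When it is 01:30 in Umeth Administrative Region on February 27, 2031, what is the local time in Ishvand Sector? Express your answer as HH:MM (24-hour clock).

07:30

1 September 2030 is a Sunday, so the first Sunday is September 1.
1 February 2031 is a Saturday, so the first Sunday is February 2.
February 27, 2031 does not fall between 1 September 2030 and 2 February 2031, so daylight saving is not in effect and Umeth Administrative Region is at UTC+04:00.
01:30 Umeth Administrative Region − 4h = 21:30 UTC (rolling into the previous day, 26 February 2031).
1 February 2031 is a Saturday, so the first Sunday is February 2 and the fourth is February 23.
1 October 2031 is a Wednesday, so the first Friday is October 3 and the third is October 17.
At the standard offset (UTC+09:00), 21:30 UTC + 9h = 06:30 Ishvand Sector standard time (rolling into the next day, 27 February 2031).
The standard-time date in Ishvand Sector, February 27, 2031, lies within the daylight-saving period (23 February – 17 October), so Ishvand Sector is on daylight time, UTC+10:00.
21:30 UTC + 10h = 07:30 Ishvand Sector (rolling into the next day, 27 February 2031).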